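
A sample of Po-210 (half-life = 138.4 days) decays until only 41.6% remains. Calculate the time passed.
t = t½ × log₂(N₀/N) = 175.1 days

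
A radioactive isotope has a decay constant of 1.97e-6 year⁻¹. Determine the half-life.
t½ = ln(2)/λ = 3.519e5 years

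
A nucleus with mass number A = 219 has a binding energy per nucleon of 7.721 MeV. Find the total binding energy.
B.E. = 7.721 × 219 = 1691 MeV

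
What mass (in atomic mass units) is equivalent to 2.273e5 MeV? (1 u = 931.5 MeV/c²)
m = E/c² = 244 u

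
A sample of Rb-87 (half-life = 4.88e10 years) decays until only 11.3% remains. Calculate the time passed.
t = t½ × log₂(N₀/N) = 1.535e11 years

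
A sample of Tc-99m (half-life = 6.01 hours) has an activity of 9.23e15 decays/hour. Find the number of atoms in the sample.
N = A/λ = 8.003e16 atoms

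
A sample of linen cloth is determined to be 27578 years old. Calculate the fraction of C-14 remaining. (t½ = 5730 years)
N/N₀ = (1/2)^(t/t½) = 0.03558 = 3.56%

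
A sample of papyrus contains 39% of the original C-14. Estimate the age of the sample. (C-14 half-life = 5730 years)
Age = t½ × log₂(1/ratio) = 7784 years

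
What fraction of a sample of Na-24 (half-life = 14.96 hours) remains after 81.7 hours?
N/N₀ = (1/2)^(t/t½) = 0.0227 = 2.27%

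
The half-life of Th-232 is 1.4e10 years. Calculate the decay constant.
λ = ln(2)/t½ = 4.951e-11 year⁻¹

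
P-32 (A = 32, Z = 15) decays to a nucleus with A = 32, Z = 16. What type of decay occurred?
ΔA = 0, ΔZ = +1 ⇒ beta-minus decay (β⁻)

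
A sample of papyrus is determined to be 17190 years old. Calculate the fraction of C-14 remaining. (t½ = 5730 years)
N/N₀ = (1/2)^(t/t½) = 0.125 = 12.5%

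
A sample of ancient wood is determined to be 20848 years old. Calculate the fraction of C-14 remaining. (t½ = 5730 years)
N/N₀ = (1/2)^(t/t½) = 0.0803 = 8.03%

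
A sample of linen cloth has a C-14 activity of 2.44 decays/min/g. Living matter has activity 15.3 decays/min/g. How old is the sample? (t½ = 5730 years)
Age = t½ × log₂(A₀/A) = 15180 years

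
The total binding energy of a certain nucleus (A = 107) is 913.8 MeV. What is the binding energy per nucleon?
B.E./A = 913.8/107 = 8.54 MeV/nucleon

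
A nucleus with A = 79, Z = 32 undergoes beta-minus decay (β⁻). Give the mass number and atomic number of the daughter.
Daughter: A = 79, Z = 33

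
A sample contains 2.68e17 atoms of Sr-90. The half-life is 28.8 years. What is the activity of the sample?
A = λN = 6.45e15 decays/year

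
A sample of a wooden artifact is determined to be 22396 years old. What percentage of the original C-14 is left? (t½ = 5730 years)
N/N₀ = (1/2)^(t/t½) = 0.06659 = 6.66%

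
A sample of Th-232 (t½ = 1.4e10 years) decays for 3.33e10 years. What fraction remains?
N/N₀ = (1/2)^(t/t½) = 0.1923 = 19.2%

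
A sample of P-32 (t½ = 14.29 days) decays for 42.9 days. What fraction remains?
N/N₀ = (1/2)^(t/t½) = 0.1248 = 12.5%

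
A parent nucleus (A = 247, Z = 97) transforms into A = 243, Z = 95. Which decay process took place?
ΔA = -4, ΔZ = -2 ⇒ alpha decay (α)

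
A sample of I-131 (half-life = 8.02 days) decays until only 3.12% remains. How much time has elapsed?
t = t½ × log₂(N₀/N) = 40.12 days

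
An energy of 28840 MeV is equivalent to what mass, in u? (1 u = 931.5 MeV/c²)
m = E/c² = 30.96 u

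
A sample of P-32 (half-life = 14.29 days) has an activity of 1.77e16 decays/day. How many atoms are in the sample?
N = A/λ = 3.649e17 atoms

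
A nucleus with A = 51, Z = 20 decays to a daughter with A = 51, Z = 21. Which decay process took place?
ΔA = 0, ΔZ = +1 ⇒ beta-minus decay (β⁻)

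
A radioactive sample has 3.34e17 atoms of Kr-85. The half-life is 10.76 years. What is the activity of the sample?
A = λN = 2.152e16 decays/year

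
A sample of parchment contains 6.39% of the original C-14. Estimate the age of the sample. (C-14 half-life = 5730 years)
Age = t½ × log₂(1/ratio) = 22740 years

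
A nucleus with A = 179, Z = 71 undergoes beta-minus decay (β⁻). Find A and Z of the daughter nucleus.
Daughter: A = 179, Z = 72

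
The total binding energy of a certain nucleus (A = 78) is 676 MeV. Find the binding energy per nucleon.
B.E./A = 676/78 = 8.667 MeV/nucleon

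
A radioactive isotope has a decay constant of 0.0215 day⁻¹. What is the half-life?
t½ = ln(2)/λ = 32.24 days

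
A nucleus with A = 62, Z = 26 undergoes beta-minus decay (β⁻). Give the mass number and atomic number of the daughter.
Daughter: A = 62, Z = 27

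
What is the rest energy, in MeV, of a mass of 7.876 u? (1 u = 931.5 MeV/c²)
E = mc² = 7336 MeV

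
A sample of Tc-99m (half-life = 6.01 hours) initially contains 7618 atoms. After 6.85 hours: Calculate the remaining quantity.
N = N₀(1/2)^(t/t½) = 3457 atoms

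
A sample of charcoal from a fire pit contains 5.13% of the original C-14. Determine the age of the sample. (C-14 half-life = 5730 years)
Age = t½ × log₂(1/ratio) = 24550 years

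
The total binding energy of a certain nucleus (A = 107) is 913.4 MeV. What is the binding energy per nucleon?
B.E./A = 913.4/107 = 8.536 MeV/nucleon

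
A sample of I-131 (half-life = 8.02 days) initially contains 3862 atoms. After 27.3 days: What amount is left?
N = N₀(1/2)^(t/t½) = 364.8 atoms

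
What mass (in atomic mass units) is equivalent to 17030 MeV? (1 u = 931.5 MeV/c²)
m = E/c² = 18.28 u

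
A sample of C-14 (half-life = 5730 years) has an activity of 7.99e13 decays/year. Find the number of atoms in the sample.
N = A/λ = 6.605e17 atoms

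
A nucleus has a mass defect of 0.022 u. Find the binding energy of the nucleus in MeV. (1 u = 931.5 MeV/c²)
B.E. = Δm × 931.5 = 20.49 MeV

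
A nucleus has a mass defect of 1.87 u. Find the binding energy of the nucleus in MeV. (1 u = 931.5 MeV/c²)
B.E. = Δm × 931.5 = 1742 MeV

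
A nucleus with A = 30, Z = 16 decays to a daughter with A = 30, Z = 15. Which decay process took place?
ΔA = 0, ΔZ = -1 ⇒ beta-plus decay (β⁺) or electron capture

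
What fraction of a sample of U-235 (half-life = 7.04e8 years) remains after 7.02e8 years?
N/N₀ = (1/2)^(t/t½) = 0.501 = 50.1%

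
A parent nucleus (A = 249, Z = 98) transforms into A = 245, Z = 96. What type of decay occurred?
ΔA = -4, ΔZ = -2 ⇒ alpha decay (α)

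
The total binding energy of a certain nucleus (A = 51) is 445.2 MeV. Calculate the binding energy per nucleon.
B.E./A = 445.2/51 = 8.729 MeV/nucleon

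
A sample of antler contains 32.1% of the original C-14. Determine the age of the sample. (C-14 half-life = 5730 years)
Age = t½ × log₂(1/ratio) = 9394 years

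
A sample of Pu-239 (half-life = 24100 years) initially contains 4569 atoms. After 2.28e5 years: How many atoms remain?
N = N₀(1/2)^(t/t½) = 6.485 atoms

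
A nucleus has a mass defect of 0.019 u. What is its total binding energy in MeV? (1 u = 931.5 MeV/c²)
B.E. = Δm × 931.5 = 17.7 MeV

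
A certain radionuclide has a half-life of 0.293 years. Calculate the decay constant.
λ = ln(2)/t½ = 2.366 year⁻¹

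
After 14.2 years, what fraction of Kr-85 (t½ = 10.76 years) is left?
N/N₀ = (1/2)^(t/t½) = 0.4006 = 40.1%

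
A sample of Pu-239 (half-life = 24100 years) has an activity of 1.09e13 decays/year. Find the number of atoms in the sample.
N = A/λ = 3.79e17 atoms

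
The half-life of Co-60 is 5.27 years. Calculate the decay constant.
λ = ln(2)/t½ = 0.1315 year⁻¹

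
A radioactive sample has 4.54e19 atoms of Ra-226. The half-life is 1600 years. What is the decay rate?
A = λN = 1.967e16 decays/year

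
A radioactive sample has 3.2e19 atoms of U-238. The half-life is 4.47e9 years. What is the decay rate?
A = λN = 4.962e9 decays/year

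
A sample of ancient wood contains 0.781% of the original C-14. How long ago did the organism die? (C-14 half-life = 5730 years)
Age = t½ × log₂(1/ratio) = 40110 years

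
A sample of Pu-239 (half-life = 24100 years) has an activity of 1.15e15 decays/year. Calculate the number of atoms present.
N = A/λ = 3.998e19 atoms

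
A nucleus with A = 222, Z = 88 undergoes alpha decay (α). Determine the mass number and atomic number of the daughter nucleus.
Daughter: A = 218, Z = 86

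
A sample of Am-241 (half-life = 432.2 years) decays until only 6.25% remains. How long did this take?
t = t½ × log₂(N₀/N) = 1729 years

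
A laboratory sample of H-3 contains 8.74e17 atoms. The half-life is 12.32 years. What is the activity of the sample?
A = λN = 4.917e16 decays/year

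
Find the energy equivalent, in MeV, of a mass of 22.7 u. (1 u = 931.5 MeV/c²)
E = mc² = 21150 MeV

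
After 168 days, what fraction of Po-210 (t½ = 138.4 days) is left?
N/N₀ = (1/2)^(t/t½) = 0.4311 = 43.1%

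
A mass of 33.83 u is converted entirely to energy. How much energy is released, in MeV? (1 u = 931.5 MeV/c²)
E = mc² = 31510 MeV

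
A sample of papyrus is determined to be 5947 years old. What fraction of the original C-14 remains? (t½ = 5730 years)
N/N₀ = (1/2)^(t/t½) = 0.487 = 48.7%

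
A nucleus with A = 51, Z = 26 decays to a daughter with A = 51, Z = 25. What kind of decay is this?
ΔA = 0, ΔZ = -1 ⇒ beta-plus decay (β⁺) or electron capture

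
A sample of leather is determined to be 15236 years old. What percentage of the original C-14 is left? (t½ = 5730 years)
N/N₀ = (1/2)^(t/t½) = 0.1583 = 15.8%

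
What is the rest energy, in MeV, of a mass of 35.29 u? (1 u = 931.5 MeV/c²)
E = mc² = 32870 MeV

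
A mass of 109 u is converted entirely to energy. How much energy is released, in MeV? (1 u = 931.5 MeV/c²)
E = mc² = 1.015e5 MeV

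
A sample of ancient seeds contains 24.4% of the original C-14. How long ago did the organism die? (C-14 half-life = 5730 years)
Age = t½ × log₂(1/ratio) = 11660 years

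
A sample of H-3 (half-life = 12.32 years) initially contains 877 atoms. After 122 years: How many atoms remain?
N = N₀(1/2)^(t/t½) = 0.9163 atoms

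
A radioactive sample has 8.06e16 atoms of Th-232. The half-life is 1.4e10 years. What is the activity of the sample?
A = λN = 3.991e6 decays/year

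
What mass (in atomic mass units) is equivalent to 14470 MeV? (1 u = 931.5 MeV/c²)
m = E/c² = 15.53 u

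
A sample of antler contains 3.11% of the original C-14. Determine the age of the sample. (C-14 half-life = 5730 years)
Age = t½ × log₂(1/ratio) = 28690 years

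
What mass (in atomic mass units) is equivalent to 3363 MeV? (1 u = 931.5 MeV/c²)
m = E/c² = 3.61 u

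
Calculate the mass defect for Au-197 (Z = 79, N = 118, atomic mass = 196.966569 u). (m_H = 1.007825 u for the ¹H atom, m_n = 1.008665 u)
Δm = Z·m_H + N·m_n − M = 1.674 u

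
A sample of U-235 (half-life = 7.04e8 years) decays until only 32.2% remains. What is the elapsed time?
t = t½ × log₂(N₀/N) = 1.151e9 years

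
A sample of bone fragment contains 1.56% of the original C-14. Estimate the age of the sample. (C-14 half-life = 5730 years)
Age = t½ × log₂(1/ratio) = 34390 years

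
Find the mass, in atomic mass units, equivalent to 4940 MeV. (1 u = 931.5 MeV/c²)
m = E/c² = 5.303 u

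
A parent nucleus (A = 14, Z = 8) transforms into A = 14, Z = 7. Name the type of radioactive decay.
ΔA = 0, ΔZ = -1 ⇒ beta-plus decay (β⁺) or electron capture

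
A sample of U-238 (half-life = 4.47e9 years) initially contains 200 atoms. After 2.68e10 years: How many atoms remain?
N = N₀(1/2)^(t/t½) = 3.135 atoms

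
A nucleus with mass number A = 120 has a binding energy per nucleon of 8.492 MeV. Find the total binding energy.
B.E. = 8.492 × 120 = 1019 MeV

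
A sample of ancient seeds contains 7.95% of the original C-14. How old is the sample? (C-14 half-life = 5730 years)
Age = t½ × log₂(1/ratio) = 20930 years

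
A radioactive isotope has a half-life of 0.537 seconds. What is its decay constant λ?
λ = ln(2)/t½ = 1.291 second⁻¹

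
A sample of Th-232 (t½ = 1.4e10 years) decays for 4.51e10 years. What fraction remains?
N/N₀ = (1/2)^(t/t½) = 0.1072 = 10.7%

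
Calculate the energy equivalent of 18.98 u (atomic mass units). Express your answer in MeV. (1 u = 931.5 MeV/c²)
E = mc² = 17680 MeV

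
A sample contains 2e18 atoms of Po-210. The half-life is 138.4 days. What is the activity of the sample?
A = λN = 1.002e16 decays/day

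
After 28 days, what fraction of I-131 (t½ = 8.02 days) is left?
N/N₀ = (1/2)^(t/t½) = 0.08892 = 8.89%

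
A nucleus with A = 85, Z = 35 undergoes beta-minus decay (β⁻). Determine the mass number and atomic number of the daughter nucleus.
Daughter: A = 85, Z = 36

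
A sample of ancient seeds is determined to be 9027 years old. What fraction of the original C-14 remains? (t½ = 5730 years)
N/N₀ = (1/2)^(t/t½) = 0.3356 = 33.6%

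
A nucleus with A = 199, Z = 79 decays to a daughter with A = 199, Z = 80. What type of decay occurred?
ΔA = 0, ΔZ = +1 ⇒ beta-minus decay (β⁻)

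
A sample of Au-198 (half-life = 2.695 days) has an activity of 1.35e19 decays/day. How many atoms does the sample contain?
N = A/λ = 5.249e19 atoms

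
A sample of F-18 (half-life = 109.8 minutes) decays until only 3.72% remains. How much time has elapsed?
t = t½ × log₂(N₀/N) = 521.4 minutes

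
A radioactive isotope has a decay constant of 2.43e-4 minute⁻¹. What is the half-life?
t½ = ln(2)/λ = 2852 minutes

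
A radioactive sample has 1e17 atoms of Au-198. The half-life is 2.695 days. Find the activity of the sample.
A = λN = 2.572e16 decays/day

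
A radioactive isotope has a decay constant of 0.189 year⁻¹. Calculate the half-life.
t½ = ln(2)/λ = 3.667 years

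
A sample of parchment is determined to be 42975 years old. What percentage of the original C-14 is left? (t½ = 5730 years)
N/N₀ = (1/2)^(t/t½) = 0.005524 = 0.552%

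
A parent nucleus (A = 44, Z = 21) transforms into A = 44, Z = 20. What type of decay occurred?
ΔA = 0, ΔZ = -1 ⇒ beta-plus decay (β⁺) or electron capture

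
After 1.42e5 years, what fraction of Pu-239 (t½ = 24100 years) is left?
N/N₀ = (1/2)^(t/t½) = 0.01684 = 1.68%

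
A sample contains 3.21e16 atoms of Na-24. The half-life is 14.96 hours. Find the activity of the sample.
A = λN = 1.487e15 decays/hour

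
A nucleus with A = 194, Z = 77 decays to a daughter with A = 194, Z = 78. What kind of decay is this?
ΔA = 0, ΔZ = +1 ⇒ beta-minus decay (β⁻)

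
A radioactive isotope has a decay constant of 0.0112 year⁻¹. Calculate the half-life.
t½ = ln(2)/λ = 61.89 years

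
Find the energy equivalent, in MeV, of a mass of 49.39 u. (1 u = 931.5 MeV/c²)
E = mc² = 46010 MeV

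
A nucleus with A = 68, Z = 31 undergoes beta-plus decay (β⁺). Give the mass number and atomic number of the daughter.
Daughter: A = 68, Z = 30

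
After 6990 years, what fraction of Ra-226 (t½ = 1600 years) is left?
N/N₀ = (1/2)^(t/t½) = 0.0484 = 4.84%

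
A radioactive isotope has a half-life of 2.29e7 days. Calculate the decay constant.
λ = ln(2)/t½ = 3.027e-8 day⁻¹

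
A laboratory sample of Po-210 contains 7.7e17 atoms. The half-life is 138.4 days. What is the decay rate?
A = λN = 3.856e15 decays/day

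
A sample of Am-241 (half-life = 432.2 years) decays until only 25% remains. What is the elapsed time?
t = t½ × log₂(N₀/N) = 864.4 years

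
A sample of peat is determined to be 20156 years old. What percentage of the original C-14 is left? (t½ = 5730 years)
N/N₀ = (1/2)^(t/t½) = 0.08732 = 8.73%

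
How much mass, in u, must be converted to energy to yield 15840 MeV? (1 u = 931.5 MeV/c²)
m = E/c² = 17 u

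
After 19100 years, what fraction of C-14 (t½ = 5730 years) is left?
N/N₀ = (1/2)^(t/t½) = 0.09921 = 9.92%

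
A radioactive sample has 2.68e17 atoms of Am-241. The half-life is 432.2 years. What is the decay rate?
A = λN = 4.298e14 decays/year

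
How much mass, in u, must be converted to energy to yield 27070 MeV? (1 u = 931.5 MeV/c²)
m = E/c² = 29.06 u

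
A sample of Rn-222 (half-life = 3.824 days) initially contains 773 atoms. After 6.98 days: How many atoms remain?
N = N₀(1/2)^(t/t½) = 218.1 atoms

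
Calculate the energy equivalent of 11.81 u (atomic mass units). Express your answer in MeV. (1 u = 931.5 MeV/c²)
E = mc² = 11000 MeV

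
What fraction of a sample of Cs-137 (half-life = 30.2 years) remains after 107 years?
N/N₀ = (1/2)^(t/t½) = 0.08579 = 8.58%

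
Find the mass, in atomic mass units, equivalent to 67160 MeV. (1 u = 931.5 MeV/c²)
m = E/c² = 72.1 u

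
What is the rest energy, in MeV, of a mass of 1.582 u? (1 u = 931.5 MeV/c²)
E = mc² = 1474 MeV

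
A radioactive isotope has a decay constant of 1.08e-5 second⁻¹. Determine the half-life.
t½ = ln(2)/λ = 64180 seconds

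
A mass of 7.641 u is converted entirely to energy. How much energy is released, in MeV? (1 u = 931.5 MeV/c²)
E = mc² = 7118 MeV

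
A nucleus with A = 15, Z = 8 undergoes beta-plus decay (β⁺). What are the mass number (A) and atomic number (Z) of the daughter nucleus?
Daughter: A = 15, Z = 7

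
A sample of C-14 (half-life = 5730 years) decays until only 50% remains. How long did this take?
t = t½ × log₂(N₀/N) = 5730 years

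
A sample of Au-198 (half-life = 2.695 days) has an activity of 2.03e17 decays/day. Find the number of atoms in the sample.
N = A/λ = 7.893e17 atoms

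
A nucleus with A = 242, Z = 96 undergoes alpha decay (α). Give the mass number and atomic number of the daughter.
Daughter: A = 238, Z = 94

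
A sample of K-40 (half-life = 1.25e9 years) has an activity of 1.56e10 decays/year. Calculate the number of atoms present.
N = A/λ = 2.813e19 atoms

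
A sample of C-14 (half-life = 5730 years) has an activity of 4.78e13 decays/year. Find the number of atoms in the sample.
N = A/λ = 3.951e17 atoms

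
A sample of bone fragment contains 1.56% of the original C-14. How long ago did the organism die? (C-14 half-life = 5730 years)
Age = t½ × log₂(1/ratio) = 34390 years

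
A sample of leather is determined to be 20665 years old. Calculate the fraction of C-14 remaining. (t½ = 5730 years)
N/N₀ = (1/2)^(t/t½) = 0.0821 = 8.21%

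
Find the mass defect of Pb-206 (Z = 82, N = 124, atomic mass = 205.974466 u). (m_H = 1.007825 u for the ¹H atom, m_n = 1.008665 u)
Δm = Z·m_H + N·m_n − M = 1.742 u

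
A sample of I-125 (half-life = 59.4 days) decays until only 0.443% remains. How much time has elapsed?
t = t½ × log₂(N₀/N) = 464.4 days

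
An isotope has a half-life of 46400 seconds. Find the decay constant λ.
λ = ln(2)/t½ = 1.494e-5 second⁻¹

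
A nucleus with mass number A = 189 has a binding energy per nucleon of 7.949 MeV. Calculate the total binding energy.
B.E. = 7.949 × 189 = 1502 MeV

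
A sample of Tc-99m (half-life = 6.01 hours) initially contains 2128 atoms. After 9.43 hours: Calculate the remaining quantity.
N = N₀(1/2)^(t/t½) = 717.2 atoms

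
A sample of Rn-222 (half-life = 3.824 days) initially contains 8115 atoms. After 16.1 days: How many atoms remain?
N = N₀(1/2)^(t/t½) = 438.4 atoms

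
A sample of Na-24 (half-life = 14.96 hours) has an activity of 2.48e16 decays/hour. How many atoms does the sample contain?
N = A/λ = 5.353e17 atoms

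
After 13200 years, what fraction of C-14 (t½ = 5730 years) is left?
N/N₀ = (1/2)^(t/t½) = 0.2025 = 20.3%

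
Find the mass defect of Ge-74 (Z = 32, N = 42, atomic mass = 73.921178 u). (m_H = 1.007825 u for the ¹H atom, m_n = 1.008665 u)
Δm = Z·m_H + N·m_n − M = 0.6932 u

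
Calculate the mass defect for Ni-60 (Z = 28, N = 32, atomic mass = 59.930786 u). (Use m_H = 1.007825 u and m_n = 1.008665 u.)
Δm = Z·m_H + N·m_n − M = 0.5656 u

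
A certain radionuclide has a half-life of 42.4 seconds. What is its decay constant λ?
λ = ln(2)/t½ = 0.01635 second⁻¹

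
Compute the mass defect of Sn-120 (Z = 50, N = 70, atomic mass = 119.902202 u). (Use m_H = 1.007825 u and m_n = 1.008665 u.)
Δm = Z·m_H + N·m_n − M = 1.096 u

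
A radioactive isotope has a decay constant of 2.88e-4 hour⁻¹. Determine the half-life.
t½ = ln(2)/λ = 2407 hours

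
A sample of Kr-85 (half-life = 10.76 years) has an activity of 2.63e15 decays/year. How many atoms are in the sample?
N = A/λ = 4.083e16 atoms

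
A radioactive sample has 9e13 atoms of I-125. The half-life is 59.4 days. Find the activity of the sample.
A = λN = 1.05e12 decays/day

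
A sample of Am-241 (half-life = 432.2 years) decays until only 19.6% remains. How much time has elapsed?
t = t½ × log₂(N₀/N) = 1016 years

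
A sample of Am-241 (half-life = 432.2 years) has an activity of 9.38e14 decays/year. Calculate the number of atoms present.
N = A/λ = 5.849e17 atoms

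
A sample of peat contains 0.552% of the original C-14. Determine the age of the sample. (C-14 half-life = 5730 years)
Age = t½ × log₂(1/ratio) = 42980 years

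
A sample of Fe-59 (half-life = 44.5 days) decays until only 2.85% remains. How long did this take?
t = t½ × log₂(N₀/N) = 228.4 days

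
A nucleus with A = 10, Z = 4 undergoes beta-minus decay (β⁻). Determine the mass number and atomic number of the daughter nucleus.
Daughter: A = 10, Z = 5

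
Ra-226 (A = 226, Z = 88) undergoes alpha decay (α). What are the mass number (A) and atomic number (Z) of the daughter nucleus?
Daughter: A = 222, Z = 86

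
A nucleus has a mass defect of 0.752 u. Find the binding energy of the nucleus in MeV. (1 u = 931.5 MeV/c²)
B.E. = Δm × 931.5 = 700.5 MeV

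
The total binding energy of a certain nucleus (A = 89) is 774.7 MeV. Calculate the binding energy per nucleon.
B.E./A = 774.7/89 = 8.704 MeV/nucleon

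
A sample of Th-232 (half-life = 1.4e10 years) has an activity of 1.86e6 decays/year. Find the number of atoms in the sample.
N = A/λ = 3.757e16 atoms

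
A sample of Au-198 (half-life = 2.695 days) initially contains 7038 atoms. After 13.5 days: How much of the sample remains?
N = N₀(1/2)^(t/t½) = 218.5 atoms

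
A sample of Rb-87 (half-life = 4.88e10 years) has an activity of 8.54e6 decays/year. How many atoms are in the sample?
N = A/λ = 6.012e17 atoms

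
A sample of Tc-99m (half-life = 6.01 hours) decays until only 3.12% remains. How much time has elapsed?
t = t½ × log₂(N₀/N) = 30.06 hours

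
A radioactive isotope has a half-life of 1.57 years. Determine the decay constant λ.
λ = ln(2)/t½ = 0.4415 year⁻¹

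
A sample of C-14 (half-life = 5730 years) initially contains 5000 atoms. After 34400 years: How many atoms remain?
N = N₀(1/2)^(t/t½) = 77.94 atoms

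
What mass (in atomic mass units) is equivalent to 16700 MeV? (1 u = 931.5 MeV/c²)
m = E/c² = 17.93 u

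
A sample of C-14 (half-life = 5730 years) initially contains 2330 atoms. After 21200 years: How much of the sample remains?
N = N₀(1/2)^(t/t½) = 179.3 atoms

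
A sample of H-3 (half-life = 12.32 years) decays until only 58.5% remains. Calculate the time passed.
t = t½ × log₂(N₀/N) = 9.529 years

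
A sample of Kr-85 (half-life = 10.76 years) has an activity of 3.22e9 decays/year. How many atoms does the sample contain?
N = A/λ = 4.999e10 atoms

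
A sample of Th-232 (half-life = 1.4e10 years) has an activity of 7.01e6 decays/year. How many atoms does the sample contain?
N = A/λ = 1.416e17 atoms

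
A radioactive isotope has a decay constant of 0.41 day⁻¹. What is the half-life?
t½ = ln(2)/λ = 1.691 days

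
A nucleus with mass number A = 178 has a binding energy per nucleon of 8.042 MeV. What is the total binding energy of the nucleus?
B.E. = 8.042 × 178 = 1431 MeV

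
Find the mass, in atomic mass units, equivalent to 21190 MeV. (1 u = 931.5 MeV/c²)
m = E/c² = 22.75 u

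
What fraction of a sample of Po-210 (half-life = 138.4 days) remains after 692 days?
N/N₀ = (1/2)^(t/t½) = 0.03125 = 3.12%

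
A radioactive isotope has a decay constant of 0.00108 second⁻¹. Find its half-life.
t½ = ln(2)/λ = 641.8 seconds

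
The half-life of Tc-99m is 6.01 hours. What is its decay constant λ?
λ = ln(2)/t½ = 0.1153 hour⁻¹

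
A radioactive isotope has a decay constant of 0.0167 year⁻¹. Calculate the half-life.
t½ = ln(2)/λ = 41.51 years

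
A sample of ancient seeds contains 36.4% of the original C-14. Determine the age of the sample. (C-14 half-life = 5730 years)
Age = t½ × log₂(1/ratio) = 8354 years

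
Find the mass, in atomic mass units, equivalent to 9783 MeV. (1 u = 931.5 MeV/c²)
m = E/c² = 10.5 u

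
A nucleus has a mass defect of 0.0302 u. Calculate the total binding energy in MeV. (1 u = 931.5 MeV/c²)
B.E. = Δm × 931.5 = 28.13 MeV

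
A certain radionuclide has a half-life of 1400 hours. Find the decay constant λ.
λ = ln(2)/t½ = 4.951e-4 hour⁻¹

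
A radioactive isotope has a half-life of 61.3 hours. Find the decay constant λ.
λ = ln(2)/t½ = 0.01131 hour⁻¹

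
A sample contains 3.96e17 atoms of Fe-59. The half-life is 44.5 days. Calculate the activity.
A = λN = 6.168e15 decays/day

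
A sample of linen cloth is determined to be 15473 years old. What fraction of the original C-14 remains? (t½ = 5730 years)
N/N₀ = (1/2)^(t/t½) = 0.1539 = 15.4%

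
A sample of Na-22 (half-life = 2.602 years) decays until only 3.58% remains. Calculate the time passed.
t = t½ × log₂(N₀/N) = 12.5 years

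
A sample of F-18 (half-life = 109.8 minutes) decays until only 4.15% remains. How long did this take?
t = t½ × log₂(N₀/N) = 504.1 minutes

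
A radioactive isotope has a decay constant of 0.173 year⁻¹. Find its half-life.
t½ = ln(2)/λ = 4.007 years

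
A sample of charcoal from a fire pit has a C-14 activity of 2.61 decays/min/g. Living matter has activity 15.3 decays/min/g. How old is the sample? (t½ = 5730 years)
Age = t½ × log₂(A₀/A) = 14620 years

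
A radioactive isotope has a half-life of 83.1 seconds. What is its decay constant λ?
λ = ln(2)/t½ = 0.008341 second⁻¹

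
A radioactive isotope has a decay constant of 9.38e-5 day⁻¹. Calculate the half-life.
t½ = ln(2)/λ = 7390 days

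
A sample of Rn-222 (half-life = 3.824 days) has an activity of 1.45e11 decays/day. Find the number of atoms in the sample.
N = A/λ = 7.999e11 atoms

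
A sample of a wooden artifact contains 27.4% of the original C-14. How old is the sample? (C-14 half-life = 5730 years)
Age = t½ × log₂(1/ratio) = 10700 years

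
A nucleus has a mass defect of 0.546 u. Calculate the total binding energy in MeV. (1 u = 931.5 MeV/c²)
B.E. = Δm × 931.5 = 508.6 MeV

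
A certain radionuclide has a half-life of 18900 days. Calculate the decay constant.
λ = ln(2)/t½ = 3.667e-5 day⁻¹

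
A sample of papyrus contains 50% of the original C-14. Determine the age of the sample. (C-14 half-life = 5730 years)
Age = t½ × log₂(1/ratio) = 5730 years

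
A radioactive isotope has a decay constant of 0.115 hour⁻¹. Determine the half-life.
t½ = ln(2)/λ = 6.027 hours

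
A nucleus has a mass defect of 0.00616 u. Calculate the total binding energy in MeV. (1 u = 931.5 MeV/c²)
B.E. = Δm × 931.5 = 5.738 MeV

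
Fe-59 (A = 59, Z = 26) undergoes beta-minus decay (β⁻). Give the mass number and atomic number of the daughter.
Daughter: A = 59, Z = 27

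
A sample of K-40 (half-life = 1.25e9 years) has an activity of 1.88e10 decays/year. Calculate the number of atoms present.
N = A/λ = 3.39e19 atoms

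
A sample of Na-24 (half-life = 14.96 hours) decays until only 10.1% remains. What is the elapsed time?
t = t½ × log₂(N₀/N) = 49.48 hours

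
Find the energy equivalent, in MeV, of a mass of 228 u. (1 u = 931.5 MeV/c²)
E = mc² = 2.124e5 MeV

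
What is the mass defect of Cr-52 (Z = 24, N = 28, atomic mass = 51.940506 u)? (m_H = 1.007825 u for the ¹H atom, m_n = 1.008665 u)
Δm = Z·m_H + N·m_n − M = 0.4899 u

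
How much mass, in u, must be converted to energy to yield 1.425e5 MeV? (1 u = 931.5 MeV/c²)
m = E/c² = 153 u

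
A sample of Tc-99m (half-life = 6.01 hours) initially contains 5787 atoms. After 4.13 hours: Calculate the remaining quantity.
N = N₀(1/2)^(t/t½) = 3594 atoms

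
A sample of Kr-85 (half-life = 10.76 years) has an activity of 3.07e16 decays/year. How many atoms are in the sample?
N = A/λ = 4.766e17 atoms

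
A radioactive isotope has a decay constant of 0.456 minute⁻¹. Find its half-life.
t½ = ln(2)/λ = 1.52 minutes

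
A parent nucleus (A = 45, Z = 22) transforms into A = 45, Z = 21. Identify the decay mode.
ΔA = 0, ΔZ = -1 ⇒ beta-plus decay (β⁺) or electron capture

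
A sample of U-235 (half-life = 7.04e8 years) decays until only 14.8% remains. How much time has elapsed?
t = t½ × log₂(N₀/N) = 1.94e9 years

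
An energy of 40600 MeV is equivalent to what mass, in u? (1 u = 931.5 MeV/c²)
m = E/c² = 43.59 u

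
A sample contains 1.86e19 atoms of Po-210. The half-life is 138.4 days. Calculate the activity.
A = λN = 9.315e16 decays/day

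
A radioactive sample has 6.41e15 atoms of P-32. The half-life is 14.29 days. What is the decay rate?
A = λN = 3.109e14 decays/day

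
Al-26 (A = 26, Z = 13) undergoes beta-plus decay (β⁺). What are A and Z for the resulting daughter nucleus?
Daughter: A = 26, Z = 12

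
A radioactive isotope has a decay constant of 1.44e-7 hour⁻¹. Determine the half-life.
t½ = ln(2)/λ = 4.814e6 hours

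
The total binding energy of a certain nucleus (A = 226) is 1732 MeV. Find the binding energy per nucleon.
B.E./A = 1732/226 = 7.664 MeV/nucleon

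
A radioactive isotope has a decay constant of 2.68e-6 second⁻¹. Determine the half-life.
t½ = ln(2)/λ = 2.586e5 seconds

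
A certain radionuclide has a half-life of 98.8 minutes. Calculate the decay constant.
λ = ln(2)/t½ = 0.007016 minute⁻¹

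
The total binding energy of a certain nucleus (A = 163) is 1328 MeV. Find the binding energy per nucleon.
B.E./A = 1328/163 = 8.147 MeV/nucleon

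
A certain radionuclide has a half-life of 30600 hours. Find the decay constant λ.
λ = ln(2)/t½ = 2.265e-5 hour⁻¹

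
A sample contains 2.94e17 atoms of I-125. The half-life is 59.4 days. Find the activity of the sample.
A = λN = 3.431e15 decays/day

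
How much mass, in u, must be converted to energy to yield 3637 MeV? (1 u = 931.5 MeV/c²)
m = E/c² = 3.904 u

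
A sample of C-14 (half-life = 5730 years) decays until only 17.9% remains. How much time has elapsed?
t = t½ × log₂(N₀/N) = 14220 years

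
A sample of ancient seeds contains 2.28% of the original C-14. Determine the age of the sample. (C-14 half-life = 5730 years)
Age = t½ × log₂(1/ratio) = 31260 years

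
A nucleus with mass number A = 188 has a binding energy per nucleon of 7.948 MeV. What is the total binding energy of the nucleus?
B.E. = 7.948 × 188 = 1494 MeV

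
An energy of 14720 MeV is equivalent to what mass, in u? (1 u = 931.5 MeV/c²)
m = E/c² = 15.8 u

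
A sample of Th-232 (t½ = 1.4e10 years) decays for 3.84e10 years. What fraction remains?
N/N₀ = (1/2)^(t/t½) = 0.1494 = 14.9%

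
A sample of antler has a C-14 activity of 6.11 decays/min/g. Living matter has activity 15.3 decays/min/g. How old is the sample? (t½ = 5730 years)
Age = t½ × log₂(A₀/A) = 7588 years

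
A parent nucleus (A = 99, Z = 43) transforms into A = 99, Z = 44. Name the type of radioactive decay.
ΔA = 0, ΔZ = +1 ⇒ beta-minus decay (β⁻)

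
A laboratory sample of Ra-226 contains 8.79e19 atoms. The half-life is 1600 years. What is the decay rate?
A = λN = 3.808e16 decays/year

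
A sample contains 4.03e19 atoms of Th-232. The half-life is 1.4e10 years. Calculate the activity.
A = λN = 1.995e9 decays/year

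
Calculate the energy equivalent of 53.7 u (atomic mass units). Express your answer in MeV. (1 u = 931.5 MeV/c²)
E = mc² = 50020 MeV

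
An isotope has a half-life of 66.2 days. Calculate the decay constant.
λ = ln(2)/t½ = 0.01047 day⁻¹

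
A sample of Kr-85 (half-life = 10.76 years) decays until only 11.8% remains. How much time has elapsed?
t = t½ × log₂(N₀/N) = 33.17 years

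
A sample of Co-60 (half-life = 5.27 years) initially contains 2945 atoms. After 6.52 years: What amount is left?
N = N₀(1/2)^(t/t½) = 1249 atoms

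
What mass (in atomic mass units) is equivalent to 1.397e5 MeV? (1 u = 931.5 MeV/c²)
m = E/c² = 150 u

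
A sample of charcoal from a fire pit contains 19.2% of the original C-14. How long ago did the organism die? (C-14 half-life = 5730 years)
Age = t½ × log₂(1/ratio) = 13640 years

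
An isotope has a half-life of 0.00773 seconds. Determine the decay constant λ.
λ = ln(2)/t½ = 89.67 second⁻¹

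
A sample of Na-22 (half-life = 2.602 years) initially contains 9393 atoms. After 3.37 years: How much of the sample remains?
N = N₀(1/2)^(t/t½) = 3828 atoms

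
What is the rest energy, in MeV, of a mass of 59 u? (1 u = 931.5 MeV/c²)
E = mc² = 54960 MeV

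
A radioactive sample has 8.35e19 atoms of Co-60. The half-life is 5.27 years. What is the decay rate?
A = λN = 1.098e19 decays/year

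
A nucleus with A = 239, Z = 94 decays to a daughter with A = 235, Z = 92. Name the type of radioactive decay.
ΔA = -4, ΔZ = -2 ⇒ alpha decay (α)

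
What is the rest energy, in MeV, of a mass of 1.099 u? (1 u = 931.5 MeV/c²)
E = mc² = 1024 MeV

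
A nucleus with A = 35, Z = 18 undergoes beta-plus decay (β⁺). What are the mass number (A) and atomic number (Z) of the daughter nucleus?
Daughter: A = 35, Z = 17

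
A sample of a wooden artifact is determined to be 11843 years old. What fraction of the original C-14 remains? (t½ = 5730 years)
N/N₀ = (1/2)^(t/t½) = 0.2387 = 23.9%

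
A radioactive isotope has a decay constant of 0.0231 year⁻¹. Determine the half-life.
t½ = ln(2)/λ = 30.01 years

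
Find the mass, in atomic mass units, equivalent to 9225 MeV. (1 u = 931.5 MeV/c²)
m = E/c² = 9.903 u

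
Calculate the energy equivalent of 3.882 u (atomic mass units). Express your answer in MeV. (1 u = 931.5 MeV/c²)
E = mc² = 3616 MeV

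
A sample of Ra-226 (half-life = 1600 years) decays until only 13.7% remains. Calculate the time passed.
t = t½ × log₂(N₀/N) = 4588 years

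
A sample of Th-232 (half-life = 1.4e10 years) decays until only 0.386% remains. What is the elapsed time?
t = t½ × log₂(N₀/N) = 1.122e11 years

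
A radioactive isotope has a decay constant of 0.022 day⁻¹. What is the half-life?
t½ = ln(2)/λ = 31.51 days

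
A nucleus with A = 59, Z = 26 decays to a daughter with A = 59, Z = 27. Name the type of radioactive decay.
ΔA = 0, ΔZ = +1 ⇒ beta-minus decay (β⁻)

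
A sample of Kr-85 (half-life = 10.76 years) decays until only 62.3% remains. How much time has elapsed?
t = t½ × log₂(N₀/N) = 7.346 years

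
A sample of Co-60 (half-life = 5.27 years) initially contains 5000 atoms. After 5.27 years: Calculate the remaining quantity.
N = N₀(1/2)^(t/t½) = 2500 atoms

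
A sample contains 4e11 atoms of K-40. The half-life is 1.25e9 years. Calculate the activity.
A = λN = 221.8 decays/year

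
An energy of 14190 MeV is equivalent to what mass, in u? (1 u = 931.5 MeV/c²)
m = E/c² = 15.23 u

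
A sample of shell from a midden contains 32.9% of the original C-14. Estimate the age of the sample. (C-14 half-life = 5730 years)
Age = t½ × log₂(1/ratio) = 9190 years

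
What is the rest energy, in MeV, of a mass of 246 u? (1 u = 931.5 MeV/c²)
E = mc² = 2.291e5 MeV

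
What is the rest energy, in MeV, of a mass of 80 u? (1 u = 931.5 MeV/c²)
E = mc² = 74520 MeV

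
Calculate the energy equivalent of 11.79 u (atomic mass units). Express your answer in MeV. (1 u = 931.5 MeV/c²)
E = mc² = 10980 MeV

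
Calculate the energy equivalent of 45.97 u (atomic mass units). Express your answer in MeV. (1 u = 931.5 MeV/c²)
E = mc² = 42820 MeV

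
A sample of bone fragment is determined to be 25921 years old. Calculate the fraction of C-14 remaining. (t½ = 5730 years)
N/N₀ = (1/2)^(t/t½) = 0.04347 = 4.35%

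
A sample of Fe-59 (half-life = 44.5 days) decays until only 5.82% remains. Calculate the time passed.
t = t½ × log₂(N₀/N) = 182.6 days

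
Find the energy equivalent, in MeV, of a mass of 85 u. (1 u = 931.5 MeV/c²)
E = mc² = 79180 MeV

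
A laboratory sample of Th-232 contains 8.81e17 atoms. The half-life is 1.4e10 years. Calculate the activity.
A = λN = 4.362e7 decays/year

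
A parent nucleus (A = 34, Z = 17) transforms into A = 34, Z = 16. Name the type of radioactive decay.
ΔA = 0, ΔZ = -1 ⇒ beta-plus decay (β⁺) or electron capture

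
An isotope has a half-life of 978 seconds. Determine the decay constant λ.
λ = ln(2)/t½ = 7.087e-4 second⁻¹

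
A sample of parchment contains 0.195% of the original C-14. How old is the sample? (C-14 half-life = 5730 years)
Age = t½ × log₂(1/ratio) = 51580 years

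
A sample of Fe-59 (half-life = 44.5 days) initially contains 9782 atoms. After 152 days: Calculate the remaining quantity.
N = N₀(1/2)^(t/t½) = 916.6 atoms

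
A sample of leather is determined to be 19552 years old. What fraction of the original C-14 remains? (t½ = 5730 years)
N/N₀ = (1/2)^(t/t½) = 0.09393 = 9.39%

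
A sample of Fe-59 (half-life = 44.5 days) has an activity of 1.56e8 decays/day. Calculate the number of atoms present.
N = A/λ = 1.002e10 atoms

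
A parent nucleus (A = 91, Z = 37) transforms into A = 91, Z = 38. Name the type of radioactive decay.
ΔA = 0, ΔZ = +1 ⇒ beta-minus decay (β⁻)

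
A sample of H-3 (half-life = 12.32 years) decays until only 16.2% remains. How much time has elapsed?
t = t½ × log₂(N₀/N) = 32.35 years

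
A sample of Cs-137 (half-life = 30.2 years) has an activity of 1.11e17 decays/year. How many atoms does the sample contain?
N = A/λ = 4.836e18 atoms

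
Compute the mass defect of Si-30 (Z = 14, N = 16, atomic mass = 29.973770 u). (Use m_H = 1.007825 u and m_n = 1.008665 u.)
Δm = Z·m_H + N·m_n − M = 0.2744 u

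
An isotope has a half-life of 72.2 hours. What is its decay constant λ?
λ = ln(2)/t½ = 0.0096 hour⁻¹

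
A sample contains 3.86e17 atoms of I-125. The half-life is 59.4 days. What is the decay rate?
A = λN = 4.504e15 decays/day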